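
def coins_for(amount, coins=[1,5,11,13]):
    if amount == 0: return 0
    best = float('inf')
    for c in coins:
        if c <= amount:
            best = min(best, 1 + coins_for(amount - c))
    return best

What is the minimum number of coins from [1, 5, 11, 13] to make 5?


Building up with DP:
coins_for(0) = 0
coins_for(1) = min(1+coins_for(0)=1+0=1) = 1
coins_for(2) = min(1+coins_for(1)=1+1=2) = 2
coins_for(3) = min(1+coins_for(2)=1+2=3) = 3
coins_for(4) = min(1+coins_for(3)=1+3=4) = 4
coins_for(5) = min(1+coins_for(4)=1+4=5, 1+coins_for(0)=1+0=1) = 1

1


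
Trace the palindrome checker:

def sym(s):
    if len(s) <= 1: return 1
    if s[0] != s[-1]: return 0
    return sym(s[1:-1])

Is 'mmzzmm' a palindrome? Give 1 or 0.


sym('mmzzmm'): s[0]='m' == s[-1]='m' -> check sym('mzzm')
sym('mzzm'): s[0]='m' == s[-1]='m' -> check sym('zz')
sym('zz'): s[0]='z' == s[-1]='z' -> check sym('')
sym(''): len <= 1 -> return 1  (base case)
Result: 1 (palindrome)

1


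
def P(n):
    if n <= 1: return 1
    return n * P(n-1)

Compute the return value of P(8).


P(8)
= 8 * P(7)
= 8 * 7 * P(6)
= 8 * 7 * 6 * P(5)
= 8 * 7 * 6 * 5 * P(4)
= 8 * 7 * 6 * 5 * 4 * P(3)
= 8 * 7 * 6 * 5 * 4 * 3 * P(2)
= 8 * 7 * 6 * 5 * 4 * 3 * 2 * P(1)
= 8 * 7 * 6 * 5 * 4 * 3 * 2 * 1
= 40320

40320


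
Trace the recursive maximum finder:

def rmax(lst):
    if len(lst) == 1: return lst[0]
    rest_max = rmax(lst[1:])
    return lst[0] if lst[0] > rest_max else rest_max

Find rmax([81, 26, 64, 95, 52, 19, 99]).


rmax([81, 26, 64, 95, 52, 19, 99]): compare 81 with rmax([26, 64, 95, 52, 19, 99])
rmax([26, 64, 95, 52, 19, 99]): compare 26 with rmax([64, 95, 52, 19, 99])
rmax([64, 95, 52, 19, 99]): compare 64 with rmax([95, 52, 19, 99])
rmax([95, 52, 19, 99]): compare 95 with rmax([52, 19, 99])
rmax([52, 19, 99]): compare 52 with rmax([19, 99])
rmax([19, 99]): compare 19 with rmax([99])
rmax([99]) = 99  (base case)
Compare 19 with 99 -> 99
Compare 52 with 99 -> 99
Compare 95 with 99 -> 99
Compare 64 with 99 -> 99
Compare 26 with 99 -> 99
Compare 81 with 99 -> 99

99


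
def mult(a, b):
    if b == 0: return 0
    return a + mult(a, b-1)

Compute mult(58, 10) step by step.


mult(58, 10) = 58 + mult(58, 9)
mult(58, 9) = 58 + mult(58, 8)
mult(58, 8) = 58 + mult(58, 7)
mult(58, 7) = 58 + mult(58, 6)
mult(58, 6) = 58 + mult(58, 5)
mult(58, 5) = 58 + mult(58, 4)
mult(58, 4) = 58 + mult(58, 3)
mult(58, 3) = 58 + mult(58, 2)
mult(58, 2) = 58 + mult(58, 1)
mult(58, 1) = 58 + mult(58, 0)
mult(58, 0) = 0  (base case)
Total: 58 + 58 + 58 + 58 + 58 + 58 + 58 + 58 + 58 + 58 + 0 = 580

580


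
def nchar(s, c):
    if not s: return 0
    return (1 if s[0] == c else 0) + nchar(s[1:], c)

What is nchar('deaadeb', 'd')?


s[0]='d' == 'd' -> 1
s[0]='e' != 'd' -> 0
s[0]='a' != 'd' -> 0
s[0]='a' != 'd' -> 0
s[0]='d' == 'd' -> 1
s[0]='e' != 'd' -> 0
s[0]='b' != 'd' -> 0
Sum: 1 + 0 + 0 + 0 + 1 + 0 + 0 = 2

2


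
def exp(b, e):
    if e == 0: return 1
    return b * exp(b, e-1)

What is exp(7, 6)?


exp(7, 6)
= 7 * exp(7, 5)
= 7 * 7 * exp(7, 4)
= 7 * 7 * 7 * exp(7, 3)
= 7 * 7 * 7 * 7 * exp(7, 2)
= 7 * 7 * 7 * 7 * 7 * exp(7, 1)
= 7 * 7 * 7 * 7 * 7 * 7 * exp(7, 0)
= 7 * 7 * 7 * 7 * 7 * 7 * 1
= 117649

117649


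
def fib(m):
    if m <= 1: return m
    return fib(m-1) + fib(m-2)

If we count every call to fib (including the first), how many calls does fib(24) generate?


Let C(n) = total calls for fib(n)
C(0) = 1, C(1) = 1
C(2) = 1 + C(1) + C(0) = 1 + 1 + 1 = 3
C(3) = 1 + C(2) + C(1) = 1 + 3 + 1 = 5
C(4) = 1 + C(3) + C(2) = 1 + 5 + 3 = 9
C(5) = 1 + C(4) + C(3) = 1 + 9 + 5 = 15
C(6) = 1 + C(5) + C(4) = 1 + 15 + 9 = 25
C(7) = 1 + C(6) + C(5) = 1 + 25 + 15 = 41
C(8) = 1 + C(7) + C(6) = 1 + 41 + 25 = 67
C(9) = 1 + C(8) + C(7) = 1 + 67 + 41 = 109
C(10) = 1 + C(9) + C(8) = 1 + 109 + 67 = 177
C(11) = 1 + C(10) + C(9) = 1 + 177 + 109 = 287
C(12) = 1 + C(11) + C(10) = 1 + 287 + 177 = 465
C(13) = 1 + C(12) + C(11) = 1 + 465 + 287 = 753
C(14) = 1 + C(13) + C(12) = 1 + 753 + 465 = 1219
C(15) = 1 + C(14) + C(13) = 1 + 1219 + 753 = 1973
C(16) = 1 + C(15) + C(14) = 1 + 1973 + 1219 = 3193
C(17) = 1 + C(16) + C(15) = 1 + 3193 + 1973 = 5167
C(18) = 1 + C(17) + C(16) = 1 + 5167 + 3193 = 8361
C(19) = 1 + C(18) + C(17) = 1 + 8361 + 5167 = 13529
C(20) = 1 + C(19) + C(18) = 1 + 13529 + 8361 = 21891
C(21) = 1 + C(20) + C(19) = 1 + 21891 + 13529 = 35421
C(22) = 1 + C(21) + C(20) = 1 + 35421 + 21891 = 57313
C(23) = 1 + C(22) + C(21) = 1 + 57313 + 35421 = 92735
C(24) = 1 + C(23) + C(22) = 1 + 92735 + 57313 = 150049

150049


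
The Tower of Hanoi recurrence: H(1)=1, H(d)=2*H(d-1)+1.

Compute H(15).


H(15) = 2 * H(14) + 1
H(14) = 2 * H(13) + 1
H(13) = 2 * H(12) + 1
H(12) = 2 * H(11) + 1
H(11) = 2 * H(10) + 1
H(10) = 2 * H(9) + 1
H(9) = 2 * H(8) + 1
H(8) = 2 * H(7) + 1
H(7) = 2 * H(6) + 1
H(6) = 2 * H(5) + 1
H(5) = 2 * H(4) + 1
H(4) = 2 * H(3) + 1
H(3) = 2 * H(2) + 1
H(2) = 2 * H(1) + 1
H(1) = 1  (base case)
H(2) = 2 * 1 + 1 = 3
H(3) = 2 * 3 + 1 = 7
H(4) = 2 * 7 + 1 = 15
H(5) = 2 * 15 + 1 = 31
H(6) = 2 * 31 + 1 = 63
H(7) = 2 * 63 + 1 = 127
H(8) = 2 * 127 + 1 = 255
H(9) = 2 * 255 + 1 = 511
H(10) = 2 * 511 + 1 = 1023
H(11) = 2 * 1023 + 1 = 2047
H(12) = 2 * 2047 + 1 = 4095
H(13) = 2 * 4095 + 1 = 8191
H(14) = 2 * 8191 + 1 = 16383
H(15) = 2 * 16383 + 1 = 32767

32767


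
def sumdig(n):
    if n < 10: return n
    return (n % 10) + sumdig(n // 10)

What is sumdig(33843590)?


sumdig(33843590) = 0 + sumdig(3384359)
sumdig(3384359) = 9 + sumdig(338435)
sumdig(338435) = 5 + sumdig(33843)
sumdig(33843) = 3 + sumdig(3384)
sumdig(3384) = 4 + sumdig(338)
sumdig(338) = 8 + sumdig(33)
sumdig(33) = 3 + sumdig(3)
sumdig(3) = 3  (base case)
Total: 0 + 9 + 5 + 3 + 4 + 8 + 3 + 3 = 35

35


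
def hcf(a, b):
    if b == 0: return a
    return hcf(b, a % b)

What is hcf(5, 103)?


hcf(5, 103) = hcf(103, 5)
hcf(103, 5) = hcf(5, 3)
hcf(5, 3) = hcf(3, 2)
hcf(3, 2) = hcf(2, 1)
hcf(2, 1) = hcf(1, 0)
hcf(1, 0) = 1  (base case)

1


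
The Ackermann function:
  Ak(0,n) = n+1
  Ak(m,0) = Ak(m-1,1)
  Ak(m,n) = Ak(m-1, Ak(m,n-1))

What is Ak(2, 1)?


Ak(2, 1) = Ak(1, Ak(2, 0))
  Ak(2, 0) = Ak(1, 1)
    Ak(1, 1) = Ak(0, Ak(1, 0))
      Ak(1, 0) = Ak(0, 1)
        Ak(0, 1) = 2
      = Ak(0, 2)
      Ak(0, 2) = 3
  = Ak(1, 3)
  Ak(1, 3) = Ak(0, Ak(1, 2))
    Ak(1, 2) = Ak(0, Ak(1, 1))
      Ak(1, 1) = Ak(0, Ak(1, 0))
        Ak(1, 0) = Ak(0, 1)
          Ak(0, 1) = 2
        = Ak(0, 2)
        Ak(0, 2) = 3
      = Ak(0, 3)
      Ak(0, 3) = 4
    = Ak(0, 4)
    Ak(0, 4) = 5
Result: Ak(2, 1) = 5

5


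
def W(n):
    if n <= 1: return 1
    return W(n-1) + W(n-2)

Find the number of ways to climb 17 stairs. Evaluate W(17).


Building up from base cases:
W(0) = 1
W(1) = 1
W(2) = W(1) + W(0) = 1 + 1 = 2
W(3) = W(2) + W(1) = 2 + 1 = 3
W(4) = W(3) + W(2) = 3 + 2 = 5
W(5) = W(4) + W(3) = 5 + 3 = 8
W(6) = W(5) + W(4) = 8 + 5 = 13
W(7) = W(6) + W(5) = 13 + 8 = 21
W(8) = W(7) + W(6) = 21 + 13 = 34
W(9) = W(8) + W(7) = 34 + 21 = 55
W(10) = W(9) + W(8) = 55 + 34 = 89
W(11) = W(10) + W(9) = 89 + 55 = 144
W(12) = W(11) + W(10) = 144 + 89 = 233
W(13) = W(12) + W(11) = 233 + 144 = 377
W(14) = W(13) + W(12) = 377 + 233 = 610
W(15) = W(14) + W(13) = 610 + 377 = 987
W(16) = W(15) + W(14) = 987 + 610 = 1597
W(17) = W(16) + W(15) = 1597 + 987 = 2584

2584


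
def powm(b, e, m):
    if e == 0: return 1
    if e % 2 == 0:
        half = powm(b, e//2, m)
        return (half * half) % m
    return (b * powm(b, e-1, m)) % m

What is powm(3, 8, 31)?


powm(3, 8, 31): e is even, compute powm(3, 4, 31)
  powm(3, 4, 31): e is even, compute powm(3, 2, 31)
    powm(3, 2, 31): e is even, compute powm(3, 1, 31)
      powm(3, 1, 31): e is odd, compute powm(3, 0, 31)
        powm(3, 0, 31) = 1
      (3 * 1) % 31 = 3
    half=3, (3*3) % 31 = 9
  half=9, (9*9) % 31 = 19
half=19, (19*19) % 31 = 20

20


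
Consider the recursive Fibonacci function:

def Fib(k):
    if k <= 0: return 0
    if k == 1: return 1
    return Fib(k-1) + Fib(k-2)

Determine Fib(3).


Computing Fib(3) bottom-up:
Fib(0) = 0
Fib(1) = 1
Fib(2) = Fib(1) + Fib(0) = 1 + 0 = 1
Fib(3) = Fib(2) + Fib(1) = 1 + 1 = 2

2


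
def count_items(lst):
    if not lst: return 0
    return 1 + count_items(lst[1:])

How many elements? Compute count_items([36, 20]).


count_items([36, 20]) = 1 + count_items([20])
count_items([20]) = 1 + count_items([])
count_items([]) = 0  (base case)
Unwinding: 1 + 1 + 0 = 2

2


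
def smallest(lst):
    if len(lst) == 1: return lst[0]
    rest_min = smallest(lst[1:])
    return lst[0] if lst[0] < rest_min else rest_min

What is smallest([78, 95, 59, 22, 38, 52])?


smallest([78, 95, 59, 22, 38, 52]): compare 78 with smallest([95, 59, 22, 38, 52])
smallest([95, 59, 22, 38, 52]): compare 95 with smallest([59, 22, 38, 52])
smallest([59, 22, 38, 52]): compare 59 with smallest([22, 38, 52])
smallest([22, 38, 52]): compare 22 with smallest([38, 52])
smallest([38, 52]): compare 38 with smallest([52])
smallest([52]) = 52  (base case)
Compare 38 with 52 -> 38
Compare 22 with 38 -> 22
Compare 59 with 22 -> 22
Compare 95 with 22 -> 22
Compare 78 with 22 -> 22

22


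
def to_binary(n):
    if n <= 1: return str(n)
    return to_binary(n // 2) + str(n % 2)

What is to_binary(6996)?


to_binary(6996) = to_binary(3498) + '0'
to_binary(3498) = to_binary(1749) + '0'
to_binary(1749) = to_binary(874) + '1'
to_binary(874) = to_binary(437) + '0'
to_binary(437) = to_binary(218) + '1'
to_binary(218) = to_binary(109) + '0'
to_binary(109) = to_binary(54) + '1'
to_binary(54) = to_binary(27) + '0'
to_binary(27) = to_binary(13) + '1'
to_binary(13) = to_binary(6) + '1'
to_binary(6) = to_binary(3) + '0'
to_binary(3) = to_binary(1) + '1'
to_binary(1) = '1'  (base case)
Concatenating: '1' + '1' + '0' + '1' + '1' + '0' + '1' + '0' + '1' + '0' + '1' + '0' + '0' = '1101101010100'

1101101010100


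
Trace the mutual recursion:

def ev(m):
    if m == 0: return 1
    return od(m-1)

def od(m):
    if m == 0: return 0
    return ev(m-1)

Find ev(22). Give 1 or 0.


ev(22) = od(21)
od(21) = ev(20)
ev(20) = od(19)
od(19) = ev(18)
ev(18) = od(17)
od(17) = ev(16)
ev(16) = od(15)
od(15) = ev(14)
ev(14) = od(13)
od(13) = ev(12)
ev(12) = od(11)
od(11) = ev(10)
ev(10) = od(9)
od(9) = ev(8)
ev(8) = od(7)
od(7) = ev(6)
ev(6) = od(5)
od(5) = ev(4)
ev(4) = od(3)
od(3) = ev(2)
ev(2) = od(1)
od(1) = ev(0)
ev(0) = 1  (base case)
Result: 1

1


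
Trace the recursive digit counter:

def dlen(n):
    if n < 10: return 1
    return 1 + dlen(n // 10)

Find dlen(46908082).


dlen(46908082) = 1 + dlen(4690808)
dlen(4690808) = 1 + dlen(469080)
dlen(469080) = 1 + dlen(46908)
dlen(46908) = 1 + dlen(4690)
dlen(4690) = 1 + dlen(469)
dlen(469) = 1 + dlen(46)
dlen(46) = 1 + dlen(4)
dlen(4) = 1  (base case: 4 < 10)
Unwinding: 1 + 1 + 1 + 1 + 1 + 1 + 1 + 1 = 8

8


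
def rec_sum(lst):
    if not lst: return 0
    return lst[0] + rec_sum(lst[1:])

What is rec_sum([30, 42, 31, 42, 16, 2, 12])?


rec_sum([30, 42, 31, 42, 16, 2, 12]) = 30 + rec_sum([42, 31, 42, 16, 2, 12])
rec_sum([42, 31, 42, 16, 2, 12]) = 42 + rec_sum([31, 42, 16, 2, 12])
rec_sum([31, 42, 16, 2, 12]) = 31 + rec_sum([42, 16, 2, 12])
rec_sum([42, 16, 2, 12]) = 42 + rec_sum([16, 2, 12])
rec_sum([16, 2, 12]) = 16 + rec_sum([2, 12])
rec_sum([2, 12]) = 2 + rec_sum([12])
rec_sum([12]) = 12 + rec_sum([])
rec_sum([]) = 0  (base case)
Total: 30 + 42 + 31 + 42 + 16 + 2 + 12 + 0 = 175

175


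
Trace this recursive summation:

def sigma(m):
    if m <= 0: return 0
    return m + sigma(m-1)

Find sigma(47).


sigma(47)
= 47 + 46 + 45 + 44 + 43 + 42 + 41 + 40 + 39 + 38 + 37 + 36 + 35 + 34 + 33 + 32 + 31 + 30 + 29 + 28 + 27 + 26 + 25 + 24 + 23 + 22 + 21 + 20 + 19 + 18 + 17 + 16 + 15 + 14 + 13 + 12 + 11 + 10 + 9 + 8 + 7 + 6 + 5 + 4 + 3 + 2 + 1 + sigma(0)
= 47 + 46 + 45 + 44 + 43 + 42 + 41 + 40 + 39 + 38 + 37 + 36 + 35 + 34 + 33 + 32 + 31 + 30 + 29 + 28 + 27 + 26 + 25 + 24 + 23 + 22 + 21 + 20 + 19 + 18 + 17 + 16 + 15 + 14 + 13 + 12 + 11 + 10 + 9 + 8 + 7 + 6 + 5 + 4 + 3 + 2 + 1 + 0
= 1128

1128


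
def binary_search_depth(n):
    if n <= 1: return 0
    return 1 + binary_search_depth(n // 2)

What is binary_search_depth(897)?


897 / 2 = 448
448 / 2 = 224
224 / 2 = 112
112 / 2 = 56
56 / 2 = 28
28 / 2 = 14
14 / 2 = 7
7 / 2 = 3
3 / 2 = 1
Reached 1 after 9 halvings

9


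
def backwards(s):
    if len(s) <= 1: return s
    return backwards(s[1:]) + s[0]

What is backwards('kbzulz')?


backwards('kbzulz') = backwards('bzulz') + 'k'
backwards('bzulz') = backwards('zulz') + 'b'
backwards('zulz') = backwards('ulz') + 'z'
backwards('ulz') = backwards('lz') + 'u'
backwards('lz') = backwards('z') + 'l'
backwards('z') = 'z'  (base case)
Concatenating: 'z' + 'l' + 'u' + 'z' + 'b' + 'k' = 'zluzbk'

zluzbk


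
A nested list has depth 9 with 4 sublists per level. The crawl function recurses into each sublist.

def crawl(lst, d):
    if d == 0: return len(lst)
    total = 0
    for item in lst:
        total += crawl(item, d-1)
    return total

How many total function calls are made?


At depth 0 (root): 1 call
At depth 1: each of 1 parents calls crawl on 4 children = 4 calls
At depth 2: each of 4 parents calls crawl on 4 children = 16 calls
At depth 3: each of 16 parents calls crawl on 4 children = 64 calls
At depth 4: each of 64 parents calls crawl on 4 children = 256 calls
At depth 5: each of 256 parents calls crawl on 4 children = 1024 calls
At depth 6: each of 1024 parents calls crawl on 4 children = 4096 calls
At depth 7: each of 4096 parents calls crawl on 4 children = 16384 calls
At depth 8: each of 16384 parents calls crawl on 4 children = 65536 calls
At depth 9: each of 65536 parents calls crawl on 4 children = 262144 calls
Total: 1 + 4 + 16 + 64 + 256 + 1024 + 4096 + 16384 + 65536 + 262144 = 349525

349525


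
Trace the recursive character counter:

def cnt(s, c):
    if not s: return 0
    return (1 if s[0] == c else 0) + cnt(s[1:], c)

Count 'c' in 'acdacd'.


s[0]='a' != 'c' -> 0
s[0]='c' == 'c' -> 1
s[0]='d' != 'c' -> 0
s[0]='a' != 'c' -> 0
s[0]='c' == 'c' -> 1
s[0]='d' != 'c' -> 0
Sum: 0 + 1 + 0 + 0 + 1 + 0 = 2

2


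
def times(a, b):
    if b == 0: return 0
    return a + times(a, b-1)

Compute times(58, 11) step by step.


times(58, 11) = 58 + times(58, 10)
times(58, 10) = 58 + times(58, 9)
times(58, 9) = 58 + times(58, 8)
times(58, 8) = 58 + times(58, 7)
times(58, 7) = 58 + times(58, 6)
times(58, 6) = 58 + times(58, 5)
times(58, 5) = 58 + times(58, 4)
times(58, 4) = 58 + times(58, 3)
times(58, 3) = 58 + times(58, 2)
times(58, 2) = 58 + times(58, 1)
times(58, 1) = 58 + times(58, 0)
times(58, 0) = 0  (base case)
Total: 58 + 58 + 58 + 58 + 58 + 58 + 58 + 58 + 58 + 58 + 58 + 0 = 638

638


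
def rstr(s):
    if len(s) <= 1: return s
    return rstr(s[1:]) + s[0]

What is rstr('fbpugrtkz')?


rstr('fbpugrtkz') = rstr('bpugrtkz') + 'f'
rstr('bpugrtkz') = rstr('pugrtkz') + 'b'
rstr('pugrtkz') = rstr('ugrtkz') + 'p'
rstr('ugrtkz') = rstr('grtkz') + 'u'
rstr('grtkz') = rstr('rtkz') + 'g'
rstr('rtkz') = rstr('tkz') + 'r'
rstr('tkz') = rstr('kz') + 't'
rstr('kz') = rstr('z') + 'k'
rstr('z') = 'z'  (base case)
Concatenating: 'z' + 'k' + 't' + 'r' + 'g' + 'u' + 'p' + 'b' + 'f' = 'zktrgupbf'

zktrgupbf


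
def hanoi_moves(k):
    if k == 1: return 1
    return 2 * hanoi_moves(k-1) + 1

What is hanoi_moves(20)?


hanoi_moves(20) = 2 * hanoi_moves(19) + 1
hanoi_moves(19) = 2 * hanoi_moves(18) + 1
hanoi_moves(18) = 2 * hanoi_moves(17) + 1
hanoi_moves(17) = 2 * hanoi_moves(16) + 1
hanoi_moves(16) = 2 * hanoi_moves(15) + 1
hanoi_moves(15) = 2 * hanoi_moves(14) + 1
hanoi_moves(14) = 2 * hanoi_moves(13) + 1
hanoi_moves(13) = 2 * hanoi_moves(12) + 1
hanoi_moves(12) = 2 * hanoi_moves(11) + 1
hanoi_moves(11) = 2 * hanoi_moves(10) + 1
hanoi_moves(10) = 2 * hanoi_moves(9) + 1
hanoi_moves(9) = 2 * hanoi_moves(8) + 1
hanoi_moves(8) = 2 * hanoi_moves(7) + 1
hanoi_moves(7) = 2 * hanoi_moves(6) + 1
hanoi_moves(6) = 2 * hanoi_moves(5) + 1
hanoi_moves(5) = 2 * hanoi_moves(4) + 1
hanoi_moves(4) = 2 * hanoi_moves(3) + 1
hanoi_moves(3) = 2 * hanoi_moves(2) + 1
hanoi_moves(2) = 2 * hanoi_moves(1) + 1
hanoi_moves(1) = 1  (base case)
hanoi_moves(2) = 2 * 1 + 1 = 3
hanoi_moves(3) = 2 * 3 + 1 = 7
hanoi_moves(4) = 2 * 7 + 1 = 15
hanoi_moves(5) = 2 * 15 + 1 = 31
hanoi_moves(6) = 2 * 31 + 1 = 63
hanoi_moves(7) = 2 * 63 + 1 = 127
hanoi_moves(8) = 2 * 127 + 1 = 255
hanoi_moves(9) = 2 * 255 + 1 = 511
hanoi_moves(10) = 2 * 511 + 1 = 1023
hanoi_moves(11) = 2 * 1023 + 1 = 2047
hanoi_moves(12) = 2 * 2047 + 1 = 4095
hanoi_moves(13) = 2 * 4095 + 1 = 8191
hanoi_moves(14) = 2 * 8191 + 1 = 16383
hanoi_moves(15) = 2 * 16383 + 1 = 32767
hanoi_moves(16) = 2 * 32767 + 1 = 65535
hanoi_moves(17) = 2 * 65535 + 1 = 131071
hanoi_moves(18) = 2 * 131071 + 1 = 262143
hanoi_moves(19) = 2 * 262143 + 1 = 524287
hanoi_moves(20) = 2 * 524287 + 1 = 1048575

1048575


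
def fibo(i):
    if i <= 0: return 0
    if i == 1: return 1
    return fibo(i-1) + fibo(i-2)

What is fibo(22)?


Computing fibo(22) bottom-up:
fibo(0) = 0
fibo(1) = 1
fibo(2) = fibo(1) + fibo(0) = 1 + 0 = 1
fibo(3) = fibo(2) + fibo(1) = 1 + 1 = 2
fibo(4) = fibo(3) + fibo(2) = 2 + 1 = 3
fibo(5) = fibo(4) + fibo(3) = 3 + 2 = 5
fibo(6) = fibo(5) + fibo(4) = 5 + 3 = 8
fibo(7) = fibo(6) + fibo(5) = 8 + 5 = 13
fibo(8) = fibo(7) + fibo(6) = 13 + 8 = 21
fibo(9) = fibo(8) + fibo(7) = 21 + 13 = 34
fibo(10) = fibo(9) + fibo(8) = 34 + 21 = 55
fibo(11) = fibo(10) + fibo(9) = 55 + 34 = 89
fibo(12) = fibo(11) + fibo(10) = 89 + 55 = 144
fibo(13) = fibo(12) + fibo(11) = 144 + 89 = 233
fibo(14) = fibo(13) + fibo(12) = 233 + 144 = 377
fibo(15) = fibo(14) + fibo(13) = 377 + 233 = 610
fibo(16) = fibo(15) + fibo(14) = 610 + 377 = 987
fibo(17) = fibo(16) + fibo(15) = 987 + 610 = 1597
fibo(18) = fibo(17) + fibo(16) = 1597 + 987 = 2584
fibo(19) = fibo(18) + fibo(17) = 2584 + 1597 = 4181
fibo(20) = fibo(19) + fibo(18) = 4181 + 2584 = 6765
fibo(21) = fibo(20) + fibo(19) = 6765 + 4181 = 10946
fibo(22) = fibo(21) + fibo(20) = 10946 + 6765 = 17711

17711


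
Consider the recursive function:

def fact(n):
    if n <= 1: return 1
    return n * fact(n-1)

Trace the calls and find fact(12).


fact(12)
= 12 * fact(11)
= 12 * 11 * fact(10)
= 12 * 11 * 10 * fact(9)
= 12 * 11 * 10 * 9 * fact(8)
= 12 * 11 * 10 * 9 * 8 * fact(7)
= 12 * 11 * 10 * 9 * 8 * 7 * fact(6)
= 12 * 11 * 10 * 9 * 8 * 7 * 6 * fact(5)
= 12 * 11 * 10 * 9 * 8 * 7 * 6 * 5 * fact(4)
= 12 * 11 * 10 * 9 * 8 * 7 * 6 * 5 * 4 * fact(3)
= 12 * 11 * 10 * 9 * 8 * 7 * 6 * 5 * 4 * 3 * fact(2)
= 12 * 11 * 10 * 9 * 8 * 7 * 6 * 5 * 4 * 3 * 2 * fact(1)
= 12 * 11 * 10 * 9 * 8 * 7 * 6 * 5 * 4 * 3 * 2 * 1
= 479001600

479001600


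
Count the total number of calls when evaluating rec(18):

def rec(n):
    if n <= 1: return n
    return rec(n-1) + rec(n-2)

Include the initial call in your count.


Let C(n) = total calls for rec(n)
C(0) = 1, C(1) = 1
C(2) = 1 + C(1) + C(0) = 1 + 1 + 1 = 3
C(3) = 1 + C(2) + C(1) = 1 + 3 + 1 = 5
C(4) = 1 + C(3) + C(2) = 1 + 5 + 3 = 9
C(5) = 1 + C(4) + C(3) = 1 + 9 + 5 = 15
C(6) = 1 + C(5) + C(4) = 1 + 15 + 9 = 25
C(7) = 1 + C(6) + C(5) = 1 + 25 + 15 = 41
C(8) = 1 + C(7) + C(6) = 1 + 41 + 25 = 67
C(9) = 1 + C(8) + C(7) = 1 + 67 + 41 = 109
C(10) = 1 + C(9) + C(8) = 1 + 109 + 67 = 177
C(11) = 1 + C(10) + C(9) = 1 + 177 + 109 = 287
C(12) = 1 + C(11) + C(10) = 1 + 287 + 177 = 465
C(13) = 1 + C(12) + C(11) = 1 + 465 + 287 = 753
C(14) = 1 + C(13) + C(12) = 1 + 753 + 465 = 1219
C(15) = 1 + C(14) + C(13) = 1 + 1219 + 753 = 1973
C(16) = 1 + C(15) + C(14) = 1 + 1973 + 1219 = 3193
C(17) = 1 + C(16) + C(15) = 1 + 3193 + 1973 = 5167
C(18) = 1 + C(17) + C(16) = 1 + 5167 + 3193 = 8361

8361


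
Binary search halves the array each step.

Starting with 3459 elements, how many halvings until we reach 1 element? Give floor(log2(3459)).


3459 / 2 = 1729
1729 / 2 = 864
864 / 2 = 432
432 / 2 = 216
216 / 2 = 108
108 / 2 = 54
54 / 2 = 27
27 / 2 = 13
13 / 2 = 6
6 / 2 = 3
3 / 2 = 1
Reached 1 after 11 halvings

11


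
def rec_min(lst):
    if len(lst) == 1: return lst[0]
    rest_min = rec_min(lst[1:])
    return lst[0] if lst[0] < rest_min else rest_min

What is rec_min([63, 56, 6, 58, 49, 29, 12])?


rec_min([63, 56, 6, 58, 49, 29, 12]): compare 63 with rec_min([56, 6, 58, 49, 29, 12])
rec_min([56, 6, 58, 49, 29, 12]): compare 56 with rec_min([6, 58, 49, 29, 12])
rec_min([6, 58, 49, 29, 12]): compare 6 with rec_min([58, 49, 29, 12])
rec_min([58, 49, 29, 12]): compare 58 with rec_min([49, 29, 12])
rec_min([49, 29, 12]): compare 49 with rec_min([29, 12])
rec_min([29, 12]): compare 29 with rec_min([12])
rec_min([12]) = 12  (base case)
Compare 29 with 12 -> 12
Compare 49 with 12 -> 12
Compare 58 with 12 -> 12
Compare 6 with 12 -> 6
Compare 56 with 6 -> 6
Compare 63 with 6 -> 6

6


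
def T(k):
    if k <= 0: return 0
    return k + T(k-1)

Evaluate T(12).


T(12)
= 12 + 11 + 10 + 9 + 8 + 7 + 6 + 5 + 4 + 3 + 2 + 1 + T(0)
= 12 + 11 + 10 + 9 + 8 + 7 + 6 + 5 + 4 + 3 + 2 + 1 + 0
= 78

78


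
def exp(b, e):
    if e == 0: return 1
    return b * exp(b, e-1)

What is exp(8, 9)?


exp(8, 9)
= 8 * exp(8, 8)
= 8 * 8 * exp(8, 7)
= 8 * 8 * 8 * exp(8, 6)
= 8 * 8 * 8 * 8 * exp(8, 5)
= 8 * 8 * 8 * 8 * 8 * exp(8, 4)
= 8 * 8 * 8 * 8 * 8 * 8 * exp(8, 3)
= 8 * 8 * 8 * 8 * 8 * 8 * 8 * exp(8, 2)
= 8 * 8 * 8 * 8 * 8 * 8 * 8 * 8 * exp(8, 1)
= 8 * 8 * 8 * 8 * 8 * 8 * 8 * 8 * 8 * exp(8, 0)
= 8 * 8 * 8 * 8 * 8 * 8 * 8 * 8 * 8 * 1
= 134217728

134217728


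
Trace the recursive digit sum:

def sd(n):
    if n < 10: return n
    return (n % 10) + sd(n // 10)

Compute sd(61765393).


sd(61765393) = 3 + sd(6176539)
sd(6176539) = 9 + sd(617653)
sd(617653) = 3 + sd(61765)
sd(61765) = 5 + sd(6176)
sd(6176) = 6 + sd(617)
sd(617) = 7 + sd(61)
sd(61) = 1 + sd(6)
sd(6) = 6  (base case)
Total: 3 + 9 + 3 + 5 + 6 + 7 + 1 + 6 = 40

40


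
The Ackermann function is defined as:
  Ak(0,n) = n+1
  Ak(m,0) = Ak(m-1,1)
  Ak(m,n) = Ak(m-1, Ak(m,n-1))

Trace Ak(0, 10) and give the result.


Ak(0, 10) = 11
Result: Ak(0, 10) = 11

11


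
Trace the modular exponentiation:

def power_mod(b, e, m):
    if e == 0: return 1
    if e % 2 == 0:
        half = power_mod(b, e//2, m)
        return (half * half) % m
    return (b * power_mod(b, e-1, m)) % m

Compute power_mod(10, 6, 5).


power_mod(10, 6, 5): e is even, compute power_mod(10, 3, 5)
  power_mod(10, 3, 5): e is odd, compute power_mod(10, 2, 5)
    power_mod(10, 2, 5): e is even, compute power_mod(10, 1, 5)
      power_mod(10, 1, 5): e is odd, compute power_mod(10, 0, 5)
        power_mod(10, 0, 5) = 1
      (10 * 1) % 5 = 0
    half=0, (0*0) % 5 = 0
  (10 * 0) % 5 = 0
half=0, (0*0) % 5 = 0

0


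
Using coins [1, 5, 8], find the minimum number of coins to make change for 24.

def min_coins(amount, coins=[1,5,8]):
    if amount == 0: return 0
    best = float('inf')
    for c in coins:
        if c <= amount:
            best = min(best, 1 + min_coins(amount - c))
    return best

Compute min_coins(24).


Building up with DP:
min_coins(0) = 0
min_coins(1) = min(1+min_coins(0)=1+0=1) = 1
min_coins(2) = min(1+min_coins(1)=1+1=2) = 2
min_coins(3) = min(1+min_coins(2)=1+2=3) = 3
min_coins(4) = min(1+min_coins(3)=1+3=4) = 4
min_coins(5) = min(1+min_coins(4)=1+4=5, 1+min_coins(0)=1+0=1) = 1
min_coins(6) = min(1+min_coins(5)=1+1=2, 1+min_coins(1)=1+1=2) = 2
min_coins(7) = min(1+min_coins(6)=1+2=3, 1+min_coins(2)=1+2=3) = 3
min_coins(8) = min(1+min_coins(7)=1+3=4, 1+min_coins(3)=1+3=4, 1+min_coins(0)=1+0=1) = 1
min_coins(9) = min(1+min_coins(8)=1+1=2, 1+min_coins(4)=1+4=5, 1+min_coins(1)=1+1=2) = 2
min_coins(10) = min(1+min_coins(9)=1+2=3, 1+min_coins(5)=1+1=2, 1+min_coins(2)=1+2=3) = 2
min_coins(11) = min(1+min_coins(10)=1+2=3, 1+min_coins(6)=1+2=3, 1+min_coins(3)=1+3=4) = 3
min_coins(12) = min(1+min_coins(11)=1+3=4, 1+min_coins(7)=1+3=4, 1+min_coins(4)=1+4=5) = 4
min_coins(13) = min(1+min_coins(12)=1+4=5, 1+min_coins(8)=1+1=2, 1+min_coins(5)=1+1=2) = 2
min_coins(14) = min(1+min_coins(13)=1+2=3, 1+min_coins(9)=1+2=3, 1+min_coins(6)=1+2=3) = 3
min_coins(15) = min(1+min_coins(14)=1+3=4, 1+min_coins(10)=1+2=3, 1+min_coins(7)=1+3=4) = 3
min_coins(16) = min(1+min_coins(15)=1+3=4, 1+min_coins(11)=1+3=4, 1+min_coins(8)=1+1=2) = 2
min_coins(17) = min(1+min_coins(16)=1+2=3, 1+min_coins(12)=1+4=5, 1+min_coins(9)=1+2=3) = 3
min_coins(18) = min(1+min_coins(17)=1+3=4, 1+min_coins(13)=1+2=3, 1+min_coins(10)=1+2=3) = 3
min_coins(19) = min(1+min_coins(18)=1+3=4, 1+min_coins(14)=1+3=4, 1+min_coins(11)=1+3=4) = 4
min_coins(20) = min(1+min_coins(19)=1+4=5, 1+min_coins(15)=1+3=4, 1+min_coins(12)=1+4=5) = 4
min_coins(21) = min(1+min_coins(20)=1+4=5, 1+min_coins(16)=1+2=3, 1+min_coins(13)=1+2=3) = 3
min_coins(22) = min(1+min_coins(21)=1+3=4, 1+min_coins(17)=1+3=4, 1+min_coins(14)=1+3=4) = 4
min_coins(23) = min(1+min_coins(22)=1+4=5, 1+min_coins(18)=1+3=4, 1+min_coins(15)=1+3=4) = 4
min_coins(24) = min(1+min_coins(23)=1+4=5, 1+min_coins(19)=1+4=5, 1+min_coins(16)=1+2=3) = 3

3


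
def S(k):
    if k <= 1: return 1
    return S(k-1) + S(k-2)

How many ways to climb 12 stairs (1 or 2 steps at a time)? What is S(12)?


Building up from base cases:
S(0) = 1
S(1) = 1
S(2) = S(1) + S(0) = 1 + 1 = 2
S(3) = S(2) + S(1) = 2 + 1 = 3
S(4) = S(3) + S(2) = 3 + 2 = 5
S(5) = S(4) + S(3) = 5 + 3 = 8
S(6) = S(5) + S(4) = 8 + 5 = 13
S(7) = S(6) + S(5) = 13 + 8 = 21
S(8) = S(7) + S(6) = 21 + 13 = 34
S(9) = S(8) + S(7) = 34 + 21 = 55
S(10) = S(9) + S(8) = 55 + 34 = 89
S(11) = S(10) + S(9) = 89 + 55 = 144
S(12) = S(11) + S(10) = 144 + 89 = 233

233


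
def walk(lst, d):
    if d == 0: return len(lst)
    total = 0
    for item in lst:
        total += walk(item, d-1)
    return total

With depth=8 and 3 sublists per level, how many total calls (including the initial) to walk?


At depth 0 (root): 1 call
At depth 1: each of 1 parents calls walk on 3 children = 3 calls
At depth 2: each of 3 parents calls walk on 3 children = 9 calls
At depth 3: each of 9 parents calls walk on 3 children = 27 calls
At depth 4: each of 27 parents calls walk on 3 children = 81 calls
At depth 5: each of 81 parents calls walk on 3 children = 243 calls
At depth 6: each of 243 parents calls walk on 3 children = 729 calls
At depth 7: each of 729 parents calls walk on 3 children = 2187 calls
At depth 8: each of 2187 parents calls walk on 3 children = 6561 calls
Total: 1 + 3 + 9 + 27 + 81 + 243 + 729 + 2187 + 6561 = 9841

9841


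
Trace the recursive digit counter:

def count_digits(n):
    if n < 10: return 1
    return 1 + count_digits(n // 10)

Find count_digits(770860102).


count_digits(770860102) = 1 + count_digits(77086010)
count_digits(77086010) = 1 + count_digits(7708601)
count_digits(7708601) = 1 + count_digits(770860)
count_digits(770860) = 1 + count_digits(77086)
count_digits(77086) = 1 + count_digits(7708)
count_digits(7708) = 1 + count_digits(770)
count_digits(770) = 1 + count_digits(77)
count_digits(77) = 1 + count_digits(7)
count_digits(7) = 1  (base case: 7 < 10)
Unwinding: 1 + 1 + 1 + 1 + 1 + 1 + 1 + 1 + 1 = 9

9


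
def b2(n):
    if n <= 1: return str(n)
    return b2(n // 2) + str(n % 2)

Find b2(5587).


b2(5587) = b2(2793) + '1'
b2(2793) = b2(1396) + '1'
b2(1396) = b2(698) + '0'
b2(698) = b2(349) + '0'
b2(349) = b2(174) + '1'
b2(174) = b2(87) + '0'
b2(87) = b2(43) + '1'
b2(43) = b2(21) + '1'
b2(21) = b2(10) + '1'
b2(10) = b2(5) + '0'
b2(5) = b2(2) + '1'
b2(2) = b2(1) + '0'
b2(1) = '1'  (base case)
Concatenating: '1' + '0' + '1' + '0' + '1' + '1' + '1' + '0' + '1' + '0' + '0' + '1' + '1' = '1010111010011'

1010111010011


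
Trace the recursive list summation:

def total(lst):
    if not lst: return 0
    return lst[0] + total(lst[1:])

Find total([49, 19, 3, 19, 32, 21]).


total([49, 19, 3, 19, 32, 21]) = 49 + total([19, 3, 19, 32, 21])
total([19, 3, 19, 32, 21]) = 19 + total([3, 19, 32, 21])
total([3, 19, 32, 21]) = 3 + total([19, 32, 21])
total([19, 32, 21]) = 19 + total([32, 21])
total([32, 21]) = 32 + total([21])
total([21]) = 21 + total([])
total([]) = 0  (base case)
Total: 49 + 19 + 3 + 19 + 32 + 21 + 0 = 143

143


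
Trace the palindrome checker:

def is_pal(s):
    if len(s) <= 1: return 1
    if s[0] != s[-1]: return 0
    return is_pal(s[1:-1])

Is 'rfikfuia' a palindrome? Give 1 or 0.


is_pal('rfikfuia'): s[0]='r' != s[-1]='a' -> return 0
Result: 0 (not a palindrome)

0


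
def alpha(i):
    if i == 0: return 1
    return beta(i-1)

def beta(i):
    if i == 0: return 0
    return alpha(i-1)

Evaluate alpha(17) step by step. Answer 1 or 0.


alpha(17) = beta(16)
beta(16) = alpha(15)
alpha(15) = beta(14)
beta(14) = alpha(13)
alpha(13) = beta(12)
beta(12) = alpha(11)
alpha(11) = beta(10)
beta(10) = alpha(9)
alpha(9) = beta(8)
beta(8) = alpha(7)
alpha(7) = beta(6)
beta(6) = alpha(5)
alpha(5) = beta(4)
beta(4) = alpha(3)
alpha(3) = beta(2)
beta(2) = alpha(1)
alpha(1) = beta(0)
beta(0) = 0  (base case)
Result: 0

0


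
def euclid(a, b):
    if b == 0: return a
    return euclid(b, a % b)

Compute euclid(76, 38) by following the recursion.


euclid(76, 38) = euclid(38, 0)
euclid(38, 0) = 38  (base case)

38


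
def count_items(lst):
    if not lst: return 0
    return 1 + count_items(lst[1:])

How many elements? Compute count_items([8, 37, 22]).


count_items([8, 37, 22]) = 1 + count_items([37, 22])
count_items([37, 22]) = 1 + count_items([22])
count_items([22]) = 1 + count_items([])
count_items([]) = 0  (base case)
Unwinding: 1 + 1 + 1 + 0 = 3

3


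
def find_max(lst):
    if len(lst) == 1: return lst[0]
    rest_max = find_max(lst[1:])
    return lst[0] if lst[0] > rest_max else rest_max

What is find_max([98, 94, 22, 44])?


find_max([98, 94, 22, 44]): compare 98 with find_max([94, 22, 44])
find_max([94, 22, 44]): compare 94 with find_max([22, 44])
find_max([22, 44]): compare 22 with find_max([44])
find_max([44]) = 44  (base case)
Compare 22 with 44 -> 44
Compare 94 with 44 -> 94
Compare 98 with 94 -> 98

98


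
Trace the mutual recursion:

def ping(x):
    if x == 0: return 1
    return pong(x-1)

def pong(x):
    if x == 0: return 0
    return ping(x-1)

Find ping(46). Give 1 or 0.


ping(46) = pong(45)
pong(45) = ping(44)
ping(44) = pong(43)
pong(43) = ping(42)
ping(42) = pong(41)
pong(41) = ping(40)
ping(40) = pong(39)
pong(39) = ping(38)
ping(38) = pong(37)
pong(37) = ping(36)
ping(36) = pong(35)
pong(35) = ping(34)
ping(34) = pong(33)
pong(33) = ping(32)
ping(32) = pong(31)
pong(31) = ping(30)
ping(30) = pong(29)
pong(29) = ping(28)
ping(28) = pong(27)
pong(27) = ping(26)
ping(26) = pong(25)
pong(25) = ping(24)
ping(24) = pong(23)
pong(23) = ping(22)
ping(22) = pong(21)
pong(21) = ping(20)
ping(20) = pong(19)
pong(19) = ping(18)
ping(18) = pong(17)
pong(17) = ping(16)
ping(16) = pong(15)
pong(15) = ping(14)
ping(14) = pong(13)
pong(13) = ping(12)
ping(12) = pong(11)
pong(11) = ping(10)
ping(10) = pong(9)
pong(9) = ping(8)
ping(8) = pong(7)
pong(7) = ping(6)
ping(6) = pong(5)
pong(5) = ping(4)
ping(4) = pong(3)
pong(3) = ping(2)
ping(2) = pong(1)
pong(1) = ping(0)
ping(0) = 1  (base case)
Result: 1

1


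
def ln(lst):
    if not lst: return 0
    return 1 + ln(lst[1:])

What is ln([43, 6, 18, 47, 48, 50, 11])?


ln([43, 6, 18, 47, 48, 50, 11]) = 1 + ln([6, 18, 47, 48, 50, 11])
ln([6, 18, 47, 48, 50, 11]) = 1 + ln([18, 47, 48, 50, 11])
ln([18, 47, 48, 50, 11]) = 1 + ln([47, 48, 50, 11])
ln([47, 48, 50, 11]) = 1 + ln([48, 50, 11])
ln([48, 50, 11]) = 1 + ln([50, 11])
ln([50, 11]) = 1 + ln([11])
ln([11]) = 1 + ln([])
ln([]) = 0  (base case)
Unwinding: 1 + 1 + 1 + 1 + 1 + 1 + 1 + 0 = 7

7


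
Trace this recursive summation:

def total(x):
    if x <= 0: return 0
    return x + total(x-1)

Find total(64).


total(64)
= 64 + 63 + 62 + 61 + 60 + 59 + 58 + 57 + 56 + 55 + 54 + 53 + 52 + 51 + 50 + 49 + 48 + 47 + 46 + 45 + 44 + 43 + 42 + 41 + 40 + 39 + 38 + 37 + 36 + 35 + 34 + 33 + 32 + 31 + 30 + 29 + 28 + 27 + 26 + 25 + 24 + 23 + 22 + 21 + 20 + 19 + 18 + 17 + 16 + 15 + 14 + 13 + 12 + 11 + 10 + 9 + 8 + 7 + 6 + 5 + 4 + 3 + 2 + 1 + total(0)
= 64 + 63 + 62 + 61 + 60 + 59 + 58 + 57 + 56 + 55 + 54 + 53 + 52 + 51 + 50 + 49 + 48 + 47 + 46 + 45 + 44 + 43 + 42 + 41 + 40 + 39 + 38 + 37 + 36 + 35 + 34 + 33 + 32 + 31 + 30 + 29 + 28 + 27 + 26 + 25 + 24 + 23 + 22 + 21 + 20 + 19 + 18 + 17 + 16 + 15 + 14 + 13 + 12 + 11 + 10 + 9 + 8 + 7 + 6 + 5 + 4 + 3 + 2 + 1 + 0
= 2080

2080


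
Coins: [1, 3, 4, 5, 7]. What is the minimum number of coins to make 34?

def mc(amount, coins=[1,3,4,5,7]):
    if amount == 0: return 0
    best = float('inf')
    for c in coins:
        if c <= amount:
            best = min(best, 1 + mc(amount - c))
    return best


Building up with DP:
mc(0) = 0
mc(1) = min(1+mc(0)=1+0=1) = 1
mc(2) = min(1+mc(1)=1+1=2) = 2
mc(3) = min(1+mc(2)=1+2=3, 1+mc(0)=1+0=1) = 1
mc(4) = min(1+mc(3)=1+1=2, 1+mc(1)=1+1=2, 1+mc(0)=1+0=1) = 1
mc(5) = min(1+mc(4)=1+1=2, 1+mc(2)=1+2=3, 1+mc(1)=1+1=2, 1+mc(0)=1+0=1) = 1
mc(6) = min(1+mc(5)=1+1=2, 1+mc(3)=1+1=2, 1+mc(2)=1+2=3, 1+mc(1)=1+1=2) = 2
mc(7) = min(1+mc(6)=1+2=3, 1+mc(4)=1+1=2, 1+mc(3)=1+1=2, 1+mc(2)=1+2=3, 1+mc(0)=1+0=1) = 1
mc(8) = min(1+mc(7)=1+1=2, 1+mc(5)=1+1=2, 1+mc(4)=1+1=2, 1+mc(3)=1+1=2, 1+mc(1)=1+1=2) = 2
mc(9) = min(1+mc(8)=1+2=3, 1+mc(6)=1+2=3, 1+mc(5)=1+1=2, 1+mc(4)=1+1=2, 1+mc(2)=1+2=3) = 2
mc(10) = min(1+mc(9)=1+2=3, 1+mc(7)=1+1=2, 1+mc(6)=1+2=3, 1+mc(5)=1+1=2, 1+mc(3)=1+1=2) = 2
mc(11) = min(1+mc(10)=1+2=3, 1+mc(8)=1+2=3, 1+mc(7)=1+1=2, 1+mc(6)=1+2=3, 1+mc(4)=1+1=2) = 2
mc(12) = min(1+mc(11)=1+2=3, 1+mc(9)=1+2=3, 1+mc(8)=1+2=3, 1+mc(7)=1+1=2, 1+mc(5)=1+1=2) = 2
mc(13) = min(1+mc(12)=1+2=3, 1+mc(10)=1+2=3, 1+mc(9)=1+2=3, 1+mc(8)=1+2=3, 1+mc(6)=1+2=3) = 3
mc(14) = min(1+mc(13)=1+3=4, 1+mc(11)=1+2=3, 1+mc(10)=1+2=3, 1+mc(9)=1+2=3, 1+mc(7)=1+1=2) = 2
mc(15) = min(1+mc(14)=1+2=3, 1+mc(12)=1+2=3, 1+mc(11)=1+2=3, 1+mc(10)=1+2=3, 1+mc(8)=1+2=3) = 3
mc(16) = min(1+mc(15)=1+3=4, 1+mc(13)=1+3=4, 1+mc(12)=1+2=3, 1+mc(11)=1+2=3, 1+mc(9)=1+2=3) = 3
mc(17) = min(1+mc(16)=1+3=4, 1+mc(14)=1+2=3, 1+mc(13)=1+3=4, 1+mc(12)=1+2=3, 1+mc(10)=1+2=3) = 3
mc(18) = min(1+mc(17)=1+3=4, 1+mc(15)=1+3=4, 1+mc(14)=1+2=3, 1+mc(13)=1+3=4, 1+mc(11)=1+2=3) = 3
mc(19) = min(1+mc(18)=1+3=4, 1+mc(16)=1+3=4, 1+mc(15)=1+3=4, 1+mc(14)=1+2=3, 1+mc(12)=1+2=3) = 3
mc(20) = min(1+mc(19)=1+3=4, 1+mc(17)=1+3=4, 1+mc(16)=1+3=4, 1+mc(15)=1+3=4, 1+mc(13)=1+3=4) = 4
mc(21) = min(1+mc(20)=1+4=5, 1+mc(18)=1+3=4, 1+mc(17)=1+3=4, 1+mc(16)=1+3=4, 1+mc(14)=1+2=3) = 3
mc(22) = min(1+mc(21)=1+3=4, 1+mc(19)=1+3=4, 1+mc(18)=1+3=4, 1+mc(17)=1+3=4, 1+mc(15)=1+3=4) = 4
mc(23) = min(1+mc(22)=1+4=5, 1+mc(20)=1+4=5, 1+mc(19)=1+3=4, 1+mc(18)=1+3=4, 1+mc(16)=1+3=4) = 4
mc(24) = min(1+mc(23)=1+4=5, 1+mc(21)=1+3=4, 1+mc(20)=1+4=5, 1+mc(19)=1+3=4, 1+mc(17)=1+3=4) = 4
mc(25) = min(1+mc(24)=1+4=5, 1+mc(22)=1+4=5, 1+mc(21)=1+3=4, 1+mc(20)=1+4=5, 1+mc(18)=1+3=4) = 4
mc(26) = min(1+mc(25)=1+4=5, 1+mc(23)=1+4=5, 1+mc(22)=1+4=5, 1+mc(21)=1+3=4, 1+mc(19)=1+3=4) = 4
mc(27) = min(1+mc(26)=1+4=5, 1+mc(24)=1+4=5, 1+mc(23)=1+4=5, 1+mc(22)=1+4=5, 1+mc(20)=1+4=5) = 5
mc(28) = min(1+mc(27)=1+5=6, 1+mc(25)=1+4=5, 1+mc(24)=1+4=5, 1+mc(23)=1+4=5, 1+mc(21)=1+3=4) = 4
mc(29) = min(1+mc(28)=1+4=5, 1+mc(26)=1+4=5, 1+mc(25)=1+4=5, 1+mc(24)=1+4=5, 1+mc(22)=1+4=5) = 5
mc(30) = min(1+mc(29)=1+5=6, 1+mc(27)=1+5=6, 1+mc(26)=1+4=5, 1+mc(25)=1+4=5, 1+mc(23)=1+4=5) = 5
mc(31) = min(1+mc(30)=1+5=6, 1+mc(28)=1+4=5, 1+mc(27)=1+5=6, 1+mc(26)=1+4=5, 1+mc(24)=1+4=5) = 5
mc(32) = min(1+mc(31)=1+5=6, 1+mc(29)=1+5=6, 1+mc(28)=1+4=5, 1+mc(27)=1+5=6, 1+mc(25)=1+4=5) = 5
mc(33) = min(1+mc(32)=1+5=6, 1+mc(30)=1+5=6, 1+mc(29)=1+5=6, 1+mc(28)=1+4=5, 1+mc(26)=1+4=5) = 5
mc(34) = min(1+mc(33)=1+5=6, 1+mc(31)=1+5=6, 1+mc(30)=1+5=6, 1+mc(29)=1+5=6, 1+mc(27)=1+5=6) = 6

6


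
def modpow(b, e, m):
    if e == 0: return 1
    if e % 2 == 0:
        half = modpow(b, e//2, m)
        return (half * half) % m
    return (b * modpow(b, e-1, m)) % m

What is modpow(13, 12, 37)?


modpow(13, 12, 37): e is even, compute modpow(13, 6, 37)
  modpow(13, 6, 37): e is even, compute modpow(13, 3, 37)
    modpow(13, 3, 37): e is odd, compute modpow(13, 2, 37)
      modpow(13, 2, 37): e is even, compute modpow(13, 1, 37)
        modpow(13, 1, 37): e is odd, compute modpow(13, 0, 37)
          modpow(13, 0, 37) = 1
        (13 * 1) % 37 = 13
      half=13, (13*13) % 37 = 21
    (13 * 21) % 37 = 14
  half=14, (14*14) % 37 = 11
half=11, (11*11) % 37 = 10

10


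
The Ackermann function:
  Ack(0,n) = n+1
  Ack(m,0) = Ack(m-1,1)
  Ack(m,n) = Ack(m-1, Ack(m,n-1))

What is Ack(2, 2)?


Ack(2, 2) = Ack(1, Ack(2, 1))
  Ack(2, 1) = Ack(1, Ack(2, 0))
    Ack(2, 0) = Ack(1, 1)
      Ack(1, 1) = Ack(0, Ack(1, 0))
        Ack(1, 0) = Ack(0, 1)
          Ack(0, 1) = 2
        = Ack(0, 2)
        Ack(0, 2) = 3
    = Ack(1, 3)
    Ack(1, 3) = Ack(0, Ack(1, 2))
      Ack(1, 2) = Ack(0, Ack(1, 1))
        Ack(1, 1) = Ack(0, Ack(1, 0))
          Ack(1, 0) = Ack(0, 1)
          Ack(0, 1) = 2
          = Ack(0, 2)
          Ack(0, 2) = 3
        = Ack(0, 3)
        Ack(0, 3) = 4
      = Ack(0, 4)
      Ack(0, 4) = 5
  = Ack(1, 5)
  Ack(1, 5) = Ack(0, Ack(1, 4))
    Ack(1, 4) = Ack(0, Ack(1, 3))
      Ack(1, 3) = Ack(0, Ack(1, 2))
        Ack(1, 2) = Ack(0, Ack(1, 1))
... (trace truncated)
Result: Ack(2, 2) = 7

7


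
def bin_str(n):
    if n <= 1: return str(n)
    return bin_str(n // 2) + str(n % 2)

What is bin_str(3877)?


bin_str(3877) = bin_str(1938) + '1'
bin_str(1938) = bin_str(969) + '0'
bin_str(969) = bin_str(484) + '1'
bin_str(484) = bin_str(242) + '0'
bin_str(242) = bin_str(121) + '0'
bin_str(121) = bin_str(60) + '1'
bin_str(60) = bin_str(30) + '0'
bin_str(30) = bin_str(15) + '0'
bin_str(15) = bin_str(7) + '1'
bin_str(7) = bin_str(3) + '1'
bin_str(3) = bin_str(1) + '1'
bin_str(1) = '1'  (base case)
Concatenating: '1' + '1' + '1' + '1' + '0' + '0' + '1' + '0' + '0' + '1' + '0' + '1' = '111100100101'

111100100101


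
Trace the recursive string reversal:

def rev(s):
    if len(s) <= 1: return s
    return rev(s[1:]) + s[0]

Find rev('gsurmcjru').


rev('gsurmcjru') = rev('surmcjru') + 'g'
rev('surmcjru') = rev('urmcjru') + 's'
rev('urmcjru') = rev('rmcjru') + 'u'
rev('rmcjru') = rev('mcjru') + 'r'
rev('mcjru') = rev('cjru') + 'm'
rev('cjru') = rev('jru') + 'c'
rev('jru') = rev('ru') + 'j'
rev('ru') = rev('u') + 'r'
rev('u') = 'u'  (base case)
Concatenating: 'u' + 'r' + 'j' + 'c' + 'm' + 'r' + 'u' + 's' + 'g' = 'urjcmrusg'

urjcmrusg


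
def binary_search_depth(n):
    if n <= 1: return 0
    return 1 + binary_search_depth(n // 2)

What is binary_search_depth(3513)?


3513 / 2 = 1756
1756 / 2 = 878
878 / 2 = 439
439 / 2 = 219
219 / 2 = 109
109 / 2 = 54
54 / 2 = 27
27 / 2 = 13
13 / 2 = 6
6 / 2 = 3
3 / 2 = 1
Reached 1 after 11 halvings

11


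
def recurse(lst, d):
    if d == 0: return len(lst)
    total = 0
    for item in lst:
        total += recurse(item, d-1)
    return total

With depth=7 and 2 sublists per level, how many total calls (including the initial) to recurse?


At depth 0 (root): 1 call
At depth 1: each of 1 parents calls recurse on 2 children = 2 calls
At depth 2: each of 2 parents calls recurse on 2 children = 4 calls
At depth 3: each of 4 parents calls recurse on 2 children = 8 calls
At depth 4: each of 8 parents calls recurse on 2 children = 16 calls
At depth 5: each of 16 parents calls recurse on 2 children = 32 calls
At depth 6: each of 32 parents calls recurse on 2 children = 64 calls
At depth 7: each of 64 parents calls recurse on 2 children = 128 calls
Total: 1 + 2 + 4 + 8 + 16 + 32 + 64 + 128 = 255

255


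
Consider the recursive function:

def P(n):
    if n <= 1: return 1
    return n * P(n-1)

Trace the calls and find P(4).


P(4)
= 4 * P(3)
= 4 * 3 * P(2)
= 4 * 3 * 2 * P(1)
= 4 * 3 * 2 * 1
= 24

24


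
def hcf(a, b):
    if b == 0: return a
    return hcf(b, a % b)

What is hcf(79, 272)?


hcf(79, 272) = hcf(272, 79)
hcf(272, 79) = hcf(79, 35)
hcf(79, 35) = hcf(35, 9)
hcf(35, 9) = hcf(9, 8)
hcf(9, 8) = hcf(8, 1)
hcf(8, 1) = hcf(1, 0)
hcf(1, 0) = 1  (base case)

1


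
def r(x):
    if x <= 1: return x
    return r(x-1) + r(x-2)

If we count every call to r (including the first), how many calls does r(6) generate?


Let C(n) = total calls for r(n)
C(0) = 1, C(1) = 1
C(2) = 1 + C(1) + C(0) = 1 + 1 + 1 = 3
C(3) = 1 + C(2) + C(1) = 1 + 3 + 1 = 5
C(4) = 1 + C(3) + C(2) = 1 + 5 + 3 = 9
C(5) = 1 + C(4) + C(3) = 1 + 9 + 5 = 15
C(6) = 1 + C(5) + C(4) = 1 + 15 + 9 = 25

25


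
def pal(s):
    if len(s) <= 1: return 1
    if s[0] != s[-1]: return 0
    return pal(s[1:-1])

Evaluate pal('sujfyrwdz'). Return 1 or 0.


pal('sujfyrwdz'): s[0]='s' != s[-1]='z' -> return 0
Result: 0 (not a palindrome)

0
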